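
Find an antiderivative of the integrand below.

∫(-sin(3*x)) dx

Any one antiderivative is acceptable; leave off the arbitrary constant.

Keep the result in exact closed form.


Answer: cos(3*x)/3.


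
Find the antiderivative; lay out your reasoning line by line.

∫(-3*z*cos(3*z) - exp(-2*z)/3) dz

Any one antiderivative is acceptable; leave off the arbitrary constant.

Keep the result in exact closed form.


Step 1. Rewrite: now ∫(-3*z*cos(3*z)) dz + ∫(-exp(-2*z)/3) dz.
Step 2. Evaluate the standard form: now ∫(-3*z*cos(3*z)) dz + exp(-2*z)/6.
Step 3. Integrate ∫(-3*z*cos(3*z)) dz by parts with u = z, dv = (-3*cos(3*z)) dz, so v = -sin(3*z): now -z*sin(3*z) + ∫(sin(3*z)) dz + exp(-2*z)/6.
Step 4. Evaluate the standard form: now -z*sin(3*z) - cos(3*z)/3 + exp(-2*z)/6.
Answer: -z*sin(3*z) - cos(3*z)/3 + exp(-2*z)/6.


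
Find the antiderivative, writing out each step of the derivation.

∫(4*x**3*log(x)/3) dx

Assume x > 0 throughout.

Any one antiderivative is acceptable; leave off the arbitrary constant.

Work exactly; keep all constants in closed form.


Step 1. Integrate ∫(4*x**3*log(x)/3) dx by parts with u = log(x), dv = (4*x**3/3) dx, so v = x**4/3 [assuming x > 0]: now x**4*log(x)/3 + ∫(-x**3/3) dx.
Step 2. Evaluate the standard form: now x**4*log(x)/3 - x**4/12.
Answer: x**4*log(x)/3 - x**4/12.


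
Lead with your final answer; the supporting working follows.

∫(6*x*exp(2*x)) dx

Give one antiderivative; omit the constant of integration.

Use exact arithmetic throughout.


The answer is 3*x*exp(2*x) - 3*exp(2*x)/2.
Step 1. Integrate ∫(6*x*exp(2*x)) dx by parts with u = x, dv = (6*exp(2*x)) dx, so v = 3*exp(2*x): now 3*x*exp(2*x) + ∫(-3*exp(2*x)) dx.
Step 2. Evaluate the standard form: now 3*x*exp(2*x) - 3*exp(2*x)/2.
Answer: 3*x*exp(2*x) - 3*exp(2*x)/2.


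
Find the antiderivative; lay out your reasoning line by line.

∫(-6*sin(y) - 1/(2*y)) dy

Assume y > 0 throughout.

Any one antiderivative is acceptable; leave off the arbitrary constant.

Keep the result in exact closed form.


Step 1. Rewrite: now ∫(-1/(2*y)) dy + ∫(-6*sin(y)) dy.
Step 2. Evaluate the standard form: now 6*cos(y) + ∫(-1/(2*y)) dy.
Step 3. Evaluate the standard form [assuming y > 0]: now -log(y)/2 + 6*cos(y).
Answer: -log(y)/2 + 6*cos(y).


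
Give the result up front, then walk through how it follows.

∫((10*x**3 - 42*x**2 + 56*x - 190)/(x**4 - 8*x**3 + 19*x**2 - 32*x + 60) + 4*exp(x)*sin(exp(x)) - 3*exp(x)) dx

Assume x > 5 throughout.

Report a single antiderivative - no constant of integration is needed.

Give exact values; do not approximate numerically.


The answer is -3*exp(x) + 5*log(x - 5) + 5*log(x - 3) - 4*cos(exp(x)) - atan(x/2).
Step 1. Rewrite: now ∫((10*x**3 - 42*x**2 + 56*x - 190)/(x**4 - 8*x**3 + 19*x**2 - 32*x + 60)) dx + ∫(4*exp(x)*sin(exp(x))) dx + ∫(-3*exp(x)) dx.
Step 2. Substitute u = exp(x), turning ∫(4*exp(x)*sin(exp(x))) dx into ∫(4*sin(u)) du: now ∫((10*x**3 - 42*x**2 + 56*x - 190)/(x**4 - 8*x**3 + 19*x**2 - 32*x + 60)) dx + ∫(-3*exp(x)) dx + ∫(4*sin(u)) du.
Step 3. Evaluate the standard form: now -4*cos(u) + ∫((10*x**3 - 42*x**2 + 56*x - 190)/(x**4 - 8*x**3 + 19*x**2 - 32*x + 60)) dx + ∫(-3*exp(x)) dx.
Step 4. Substitute back u = exp(x): now -4*cos(exp(x)) + ∫((10*x**3 - 42*x**2 + 56*x - 190)/(x**4 - 8*x**3 + 19*x**2 - 32*x + 60)) dx + ∫(-3*exp(x)) dx.
Step 5. Decompose ∫((10*x**3 - 42*x**2 + 56*x - 190)/(x**4 - 8*x**3 + 19*x**2 - 32*x + 60)) dx by partial fractions, (10*x**3 - 42*x**2 + 56*x - 190)/(x**4 - 8*x**3 + 19*x**2 - 32*x + 60) = -2/(x**2 + 4) + 5/(x - 3) + 5/(x - 5): now -4*cos(exp(x)) + ∫(5/(x - 5)) dx + ∫(5/(x - 3)) dx + ∫(-2/(x**2 + 4)) dx + ∫(-3*exp(x)) dx.
Step 6. Evaluate the standard form [assuming x > 5]: now 5*log(x - 5) - 4*cos(exp(x)) + ∫(5/(x - 3)) dx + ∫(-2/(x**2 + 4)) dx + ∫(-3*exp(x)) dx.
Step 7. Evaluate the standard form [assuming x > 3]: now 5*log(x - 5) + 5*log(x - 3) - 4*cos(exp(x)) + ∫(-2/(x**2 + 4)) dx + ∫(-3*exp(x)) dx.
Step 8. Evaluate the standard form: now 5*log(x - 5) + 5*log(x - 3) - 4*cos(exp(x)) - atan(x/2) + ∫(-3*exp(x)) dx.
Step 9. Evaluate the standard form: now -3*exp(x) + 5*log(x - 5) + 5*log(x - 3) - 4*cos(exp(x)) - atan(x/2).
Answer: -3*exp(x) + 5*log(x - 5) + 5*log(x - 3) - 4*cos(exp(x)) - atan(x/2).


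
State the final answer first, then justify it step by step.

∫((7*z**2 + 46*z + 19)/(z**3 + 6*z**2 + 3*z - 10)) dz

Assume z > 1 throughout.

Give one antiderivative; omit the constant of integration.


The answer is 4*log(z - 1) + 5*log(z + 2) - 2*log(z + 5).
Step 1. Decompose ∫((7*z**2 + 46*z + 19)/(z**3 + 6*z**2 + 3*z - 10)) dz by partial fractions, (7*z**2 + 46*z + 19)/(z**3 + 6*z**2 + 3*z - 10) = -2/(z + 5) + 5/(z + 2) + 4/(z - 1): now ∫(4/(z - 1)) dz + ∫(5/(z + 2)) dz + ∫(-2/(z + 5)) dz.
Step 2. Evaluate the standard form [assuming z > -2]: now 5*log(z + 2) + ∫(4/(z - 1)) dz + ∫(-2/(z + 5)) dz.
Step 3. Evaluate the standard form [assuming z > 1]: now 4*log(z - 1) + 5*log(z + 2) + ∫(-2/(z + 5)) dz.
Step 4. Evaluate the standard form [assuming z > -5]: now 4*log(z - 1) + 5*log(z + 2) - 2*log(z + 5).
Answer: 4*log(z - 1) + 5*log(z + 2) - 2*log(z + 5).


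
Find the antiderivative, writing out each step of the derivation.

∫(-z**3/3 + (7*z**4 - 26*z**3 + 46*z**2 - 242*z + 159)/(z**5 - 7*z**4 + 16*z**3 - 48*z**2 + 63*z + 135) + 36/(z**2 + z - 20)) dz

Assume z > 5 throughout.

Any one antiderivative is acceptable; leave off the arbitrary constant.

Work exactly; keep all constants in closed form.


Step 1. Rewrite: now ∫(-z**3/3) dz + ∫((7*z**4 - 26*z**3 + 46*z**2 - 242*z + 159)/(z**5 - 7*z**4 + 16*z**3 - 48*z**2 + 63*z + 135)) dz + ∫(36/(z**2 + z - 20)) dz.
Step 2. Decompose ∫((7*z**4 - 26*z**3 + 46*z**2 - 242*z + 159)/(z**5 - 7*z**4 + 16*z**3 - 48*z**2 + 63*z + 135)) dz by partial fractions, (7*z**4 - 26*z**3 + 46*z**2 - 242*z + 159)/(z**5 - 7*z**4 + 16*z**3 - 48*z**2 + 63*z + 135) = 4/(z**2 + 9) + 2/(z + 1) + 2/(z - 3) + 3/(z - 5): now ∫(-z**3/3) dz + ∫(3/(z - 5)) dz + ∫(2/(z - 3)) dz + ∫(2/(z + 1)) dz + ∫(4/(z**2 + 9)) dz + ∫(36/(z**2 + z - 20)) dz.
Step 3. Evaluate the standard form [assuming z > -1]: now 2*log(z + 1) + ∫(-z**3/3) dz + ∫(3/(z - 5)) dz + ∫(2/(z - 3)) dz + ∫(4/(z**2 + 9)) dz + ∫(36/(z**2 + z - 20)) dz.
Step 4. Evaluate the standard form [assuming z > 5]: now 3*log(z - 5) + 2*log(z + 1) + ∫(-z**3/3) dz + ∫(2/(z - 3)) dz + ∫(4/(z**2 + 9)) dz + ∫(36/(z**2 + z - 20)) dz.
Step 5. Evaluate the standard form [assuming z > 3]: now 3*log(z - 5) + 2*log(z - 3) + 2*log(z + 1) + ∫(-z**3/3) dz + ∫(4/(z**2 + 9)) dz + ∫(36/(z**2 + z - 20)) dz.
Step 6. Evaluate the standard form: now 3*log(z - 5) + 2*log(z - 3) + 2*log(z + 1) + 4*atan(z/3)/3 + ∫(-z**3/3) dz + ∫(36/(z**2 + z - 20)) dz.
Step 7. Evaluate the standard form: now -z**4/12 + 3*log(z - 5) + 2*log(z - 3) + 2*log(z + 1) + 4*atan(z/3)/3 + ∫(36/(z**2 + z - 20)) dz.
Step 8. Decompose ∫(36/(z**2 + z - 20)) dz by partial fractions, 36/(z**2 + z - 20) = -4/(z + 5) + 4/(z - 4): now -z**4/12 + 3*log(z - 5) + 2*log(z - 3) + 2*log(z + 1) + 4*atan(z/3)/3 + ∫(4/(z - 4)) dz + ∫(-4/(z + 5)) dz.
Step 9. Evaluate the standard form [assuming z > 4]: now -z**4/12 + 3*log(z - 5) + 4*log(z - 4) + 2*log(z - 3) + 2*log(z + 1) + 4*atan(z/3)/3 + ∫(-4/(z + 5)) dz.
Step 10. Evaluate the standard form [assuming z > -5]: now -z**4/12 + 3*log(z - 5) + 4*log(z - 4) + 2*log(z - 3) + 2*log(z + 1) - 4*log(z + 5) + 4*atan(z/3)/3.
Answer: -z**4/12 + 3*log(z - 5) + 4*log(z - 4) + 2*log(z - 3) + 2*log(z + 1) - 4*log(z + 5) + 4*atan(z/3)/3.


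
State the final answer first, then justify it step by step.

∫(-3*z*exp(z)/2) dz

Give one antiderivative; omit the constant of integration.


The answer is -3*z*exp(z)/2 + 3*exp(z)/2.
Step 1. Integrate ∫(-3*z*exp(z)/2) dz by parts with u = z, dv = (-3*exp(z)/2) dz, so v = -3*exp(z)/2: now -3*z*exp(z)/2 + ∫(3*exp(z)/2) dz.
Step 2. Evaluate the standard form: now -3*z*exp(z)/2 + 3*exp(z)/2.
Answer: -3*z*exp(z)/2 + 3*exp(z)/2.


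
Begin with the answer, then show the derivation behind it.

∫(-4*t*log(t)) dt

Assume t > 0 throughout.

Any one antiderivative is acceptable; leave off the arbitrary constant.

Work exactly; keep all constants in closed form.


The answer is -2*t**2*log(t) + t**2.
Step 1. Integrate ∫(-4*t*log(t)) dt by parts with u = log(t), dv = (-4*t) dt, so v = -2*t**2 [assuming t > 0]: now -2*t**2*log(t) + ∫(2*t) dt.
Step 2. Evaluate the standard form: now -2*t**2*log(t) + t**2.
Answer: -2*t**2*log(t) + t**2.


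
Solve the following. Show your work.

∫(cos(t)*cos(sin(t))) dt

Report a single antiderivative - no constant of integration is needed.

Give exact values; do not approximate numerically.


Step 1. Substitute u = sin(t), turning ∫(cos(t)*cos(sin(t))) dt into ∫(cos(u)) du: now ∫(cos(u)) du.
Step 2. Evaluate the standard form: now sin(u).
Step 3. Substitute back u = sin(t): now sin(sin(t)).
Answer: sin(sin(t)).


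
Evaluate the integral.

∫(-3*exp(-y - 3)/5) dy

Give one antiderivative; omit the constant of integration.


Answer: 3*exp(-y - 3)/5.


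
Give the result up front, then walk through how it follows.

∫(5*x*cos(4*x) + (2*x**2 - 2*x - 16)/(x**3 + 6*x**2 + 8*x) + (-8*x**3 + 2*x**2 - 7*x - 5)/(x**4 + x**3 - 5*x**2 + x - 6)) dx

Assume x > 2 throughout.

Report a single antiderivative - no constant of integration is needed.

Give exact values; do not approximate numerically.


The answer is 5*x*sin(4*x)/4 - 2*log(x) - 3*log(x - 2) + log(x + 2) - 5*log(x + 3) + 3*log(x + 4) + 5*cos(4*x)/16 + atan(x).
Step 1. Rewrite: now ∫(5*x*cos(4*x)) dx + ∫((2*x**2 - 2*x - 16)/(x**3 + 6*x**2 + 8*x)) dx + ∫((-8*x**3 + 2*x**2 - 7*x - 5)/(x**4 + x**3 - 5*x**2 + x - 6)) dx.
Step 2. Decompose ∫((2*x**2 - 2*x - 16)/(x**3 + 6*x**2 + 8*x)) dx by partial fractions, (2*x**2 - 2*x - 16)/(x**3 + 6*x**2 + 8*x) = 3/(x + 4) + 1/(x + 2) - 2/x: now ∫(-2/x) dx + ∫(5*x*cos(4*x)) dx + ∫((-8*x**3 + 2*x**2 - 7*x - 5)/(x**4 + x**3 - 5*x**2 + x - 6)) dx + ∫(1/(x + 2)) dx + ∫(3/(x + 4)) dx.
Step 3. Evaluate the standard form [assuming x > -2]: now log(x + 2) + ∫(-2/x) dx + ∫(5*x*cos(4*x)) dx + ∫((-8*x**3 + 2*x**2 - 7*x - 5)/(x**4 + x**3 - 5*x**2 + x - 6)) dx + ∫(3/(x + 4)) dx.
Step 4. Evaluate the standard form [assuming x > 0]: now -2*log(x) + log(x + 2) + ∫(5*x*cos(4*x)) dx + ∫((-8*x**3 + 2*x**2 - 7*x - 5)/(x**4 + x**3 - 5*x**2 + x - 6)) dx + ∫(3/(x + 4)) dx.
Step 5. Evaluate the standard form [assuming x > -4]: now -2*log(x) + log(x + 2) + 3*log(x + 4) + ∫(5*x*cos(4*x)) dx + ∫((-8*x**3 + 2*x**2 - 7*x - 5)/(x**4 + x**3 - 5*x**2 + x - 6)) dx.
Step 6. Integrate ∫(5*x*cos(4*x)) dx by parts with u = x, dv = (5*cos(4*x)) dx, so v = 5*sin(4*x)/4: now 5*x*sin(4*x)/4 - 2*log(x) + log(x + 2) + 3*log(x + 4) + ∫((-8*x**3 + 2*x**2 - 7*x - 5)/(x**4 + x**3 - 5*x**2 + x - 6)) dx + ∫(-5*sin(4*x)/4) dx.
Step 7. Evaluate the standard form: now 5*x*sin(4*x)/4 - 2*log(x) + log(x + 2) + 3*log(x + 4) + 5*cos(4*x)/16 + ∫((-8*x**3 + 2*x**2 - 7*x - 5)/(x**4 + x**3 - 5*x**2 + x - 6)) dx.
Step 8. Decompose ∫((-8*x**3 + 2*x**2 - 7*x - 5)/(x**4 + x**3 - 5*x**2 + x - 6)) dx by partial fractions, (-8*x**3 + 2*x**2 - 7*x - 5)/(x**4 + x**3 - 5*x**2 + x - 6) = 1/(x**2 + 1) - 5/(x + 3) - 3/(x - 2): now 5*x*sin(4*x)/4 - 2*log(x) + log(x + 2) + 3*log(x + 4) + 5*cos(4*x)/16 + ∫(-3/(x - 2)) dx + ∫(-5/(x + 3)) dx + ∫(1/(x**2 + 1)) dx.
Step 9. Evaluate the standard form [assuming x > -3]: now 5*x*sin(4*x)/4 - 2*log(x) + log(x + 2) - 5*log(x + 3) + 3*log(x + 4) + 5*cos(4*x)/16 + ∫(-3/(x - 2)) dx + ∫(1/(x**2 + 1)) dx.
Step 10. Evaluate the standard form [assuming x > 2]: now 5*x*sin(4*x)/4 - 2*log(x) - 3*log(x - 2) + log(x + 2) - 5*log(x + 3) + 3*log(x + 4) + 5*cos(4*x)/16 + ∫(1/(x**2 + 1)) dx.
Step 11. Evaluate the standard form: now 5*x*sin(4*x)/4 - 2*log(x) - 3*log(x - 2) + log(x + 2) - 5*log(x + 3) + 3*log(x + 4) + 5*cos(4*x)/16 + atan(x).
Answer: 5*x*sin(4*x)/4 - 2*log(x) - 3*log(x - 2) + log(x + 2) - 5*log(x + 3) + 3*log(x + 4) + 5*cos(4*x)/16 + atan(x).


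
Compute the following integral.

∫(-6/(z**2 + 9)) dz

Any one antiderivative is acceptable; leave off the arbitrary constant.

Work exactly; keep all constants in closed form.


Answer: -2*atan(z/3).


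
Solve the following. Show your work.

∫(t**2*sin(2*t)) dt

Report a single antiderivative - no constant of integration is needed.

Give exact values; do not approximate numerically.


Step 1. Integrate ∫(t**2*sin(2*t)) dt by parts with u = t**2, dv = (sin(2*t)) dt, so v = -cos(2*t)/2: now -t**2*cos(2*t)/2 + ∫(t*cos(2*t)) dt.
Step 2. Integrate ∫(t*cos(2*t)) dt by parts with u = t, dv = (cos(2*t)) dt, so v = sin(2*t)/2: now -t**2*cos(2*t)/2 + t*sin(2*t)/2 + ∫(-sin(2*t)/2) dt.
Step 3. Evaluate the standard form: now -t**2*cos(2*t)/2 + t*sin(2*t)/2 + cos(2*t)/4.
Answer: -t**2*cos(2*t)/2 + t*sin(2*t)/2 + cos(2*t)/4.


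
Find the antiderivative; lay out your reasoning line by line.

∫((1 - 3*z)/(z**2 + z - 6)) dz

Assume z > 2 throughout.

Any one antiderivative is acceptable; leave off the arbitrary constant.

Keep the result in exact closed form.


Step 1. Decompose ∫((1 - 3*z)/(z**2 + z - 6)) dz by partial fractions, (1 - 3*z)/(z**2 + z - 6) = -2/(z + 3) - 1/(z - 2): now ∫(-1/(z - 2)) dz + ∫(-2/(z + 3)) dz.
Step 2. Evaluate the standard form [assuming z > -3]: now -2*log(z + 3) + ∫(-1/(z - 2)) dz.
Step 3. Evaluate the standard form [assuming z > 2]: now -log(z - 2) - 2*log(z + 3).
Answer: -log(z - 2) - 2*log(z + 3).


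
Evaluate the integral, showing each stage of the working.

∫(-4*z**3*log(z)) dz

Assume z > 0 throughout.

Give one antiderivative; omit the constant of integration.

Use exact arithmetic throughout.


Step 1. Integrate ∫(-4*z**3*log(z)) dz by parts with u = log(z), dv = (-4*z**3) dz, so v = -z**4 [assuming z > 0]: now -z**4*log(z) + ∫(z**3) dz.
Step 2. Evaluate the standard form: now -z**4*log(z) + z**4/4.
Answer: -z**4*log(z) + z**4/4.


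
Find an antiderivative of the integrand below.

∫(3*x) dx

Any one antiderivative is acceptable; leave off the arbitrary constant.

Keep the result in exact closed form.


Answer: 3*x**2/2.


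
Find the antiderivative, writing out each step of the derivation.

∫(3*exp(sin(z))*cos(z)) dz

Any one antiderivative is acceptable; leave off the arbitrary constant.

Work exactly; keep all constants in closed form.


Step 1. Substitute u = sin(z), turning ∫(3*exp(sin(z))*cos(z)) dz into ∫(3*exp(u)) du: now ∫(3*exp(u)) du.
Step 2. Evaluate the standard form: now 3*exp(u).
Step 3. Substitute back u = sin(z): now 3*exp(sin(z)).
Answer: 3*exp(sin(z)).


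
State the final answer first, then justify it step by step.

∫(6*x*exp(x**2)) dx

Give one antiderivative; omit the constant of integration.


The answer is 3*exp(x**2).
Step 1. Substitute u = x**2, turning ∫(6*x*exp(x**2)) dx into ∫(3*exp(u)) du: now ∫(3*exp(u)) du.
Step 2. Evaluate the standard form: now 3*exp(u).
Step 3. Substitute back u = x**2: now 3*exp(x**2).
Answer: 3*exp(x**2).


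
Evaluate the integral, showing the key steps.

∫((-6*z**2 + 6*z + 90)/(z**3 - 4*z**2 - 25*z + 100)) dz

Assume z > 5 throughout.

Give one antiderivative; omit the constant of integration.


Step 1. Decompose ∫((-6*z**2 + 6*z + 90)/(z**3 - 4*z**2 - 25*z + 100)) dz by partial fractions, (-6*z**2 + 6*z + 90)/(z**3 - 4*z**2 - 25*z + 100) = -1/(z + 5) - 2/(z - 4) - 3/(z - 5): now ∫(-3/(z - 5)) dz + ∫(-2/(z - 4)) dz + ∫(-1/(z + 5)) dz.
Step 2. Evaluate the standard form [assuming z > 4]: now -2*log(z - 4) + ∫(-3/(z - 5)) dz + ∫(-1/(z + 5)) dz.
Step 3. Evaluate the standard form [assuming z > -5]: now -2*log(z - 4) - log(z + 5) + ∫(-3/(z - 5)) dz.
Step 4. Evaluate the standard form [assuming z > 5]: now -3*log(z - 5) - 2*log(z - 4) - log(z + 5).
Answer: -3*log(z - 5) - 2*log(z - 4) - log(z + 5).


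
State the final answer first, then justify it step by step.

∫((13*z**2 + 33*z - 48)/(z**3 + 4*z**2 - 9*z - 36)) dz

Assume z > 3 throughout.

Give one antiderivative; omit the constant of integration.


The answer is 4*log(z - 3) + 5*log(z + 3) + 4*log(z + 4).
Step 1. Decompose ∫((13*z**2 + 33*z - 48)/(z**3 + 4*z**2 - 9*z - 36)) dz by partial fractions, (13*z**2 + 33*z - 48)/(z**3 + 4*z**2 - 9*z - 36) = 4/(z + 4) + 5/(z + 3) + 4/(z - 3): now ∫(4/(z - 3)) dz + ∫(5/(z + 3)) dz + ∫(4/(z + 4)) dz.
Step 2. Evaluate the standard form [assuming z > -3]: now 5*log(z + 3) + ∫(4/(z - 3)) dz + ∫(4/(z + 4)) dz.
Step 3. Evaluate the standard form [assuming z > -4]: now 5*log(z + 3) + 4*log(z + 4) + ∫(4/(z - 3)) dz.
Step 4. Evaluate the standard form [assuming z > 3]: now 4*log(z - 3) + 5*log(z + 3) + 4*log(z + 4).
Answer: 4*log(z - 3) + 5*log(z + 3) + 4*log(z + 4).


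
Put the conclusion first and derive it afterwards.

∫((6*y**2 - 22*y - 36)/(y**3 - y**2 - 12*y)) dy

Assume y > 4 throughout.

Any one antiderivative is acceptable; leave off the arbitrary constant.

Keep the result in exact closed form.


The answer is 3*log(y) - log(y - 4) + 4*log(y + 3).
Step 1. Decompose ∫((6*y**2 - 22*y - 36)/(y**3 - y**2 - 12*y)) dy by partial fractions, (6*y**2 - 22*y - 36)/(y**3 - y**2 - 12*y) = 4/(y + 3) - 1/(y - 4) + 3/y: now ∫(3/y) dy + ∫(-1/(y - 4)) dy + ∫(4/(y + 3)) dy.
Step 2. Evaluate the standard form [assuming y > 0]: now 3*log(y) + ∫(-1/(y - 4)) dy + ∫(4/(y + 3)) dy.
Step 3. Evaluate the standard form [assuming y > -3]: now 3*log(y) + 4*log(y + 3) + ∫(-1/(y - 4)) dy.
Step 4. Evaluate the standard form [assuming y > 4]: now 3*log(y) - log(y - 4) + 4*log(y + 3).
Answer: 3*log(y) - log(y - 4) + 4*log(y + 3).


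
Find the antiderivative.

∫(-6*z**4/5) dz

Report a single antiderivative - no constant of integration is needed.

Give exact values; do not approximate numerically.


Answer: -6*z**5/25.


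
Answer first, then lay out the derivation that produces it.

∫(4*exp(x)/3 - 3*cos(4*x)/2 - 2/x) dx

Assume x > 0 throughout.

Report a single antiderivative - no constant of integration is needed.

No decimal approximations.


The answer is 4*exp(x)/3 - 2*log(x) - 3*sin(4*x)/8.
Step 1. Rewrite: now ∫(-2/x) dx + ∫(4*exp(x)/3) dx + ∫(-3*cos(4*x)/2) dx.
Step 2. Evaluate the standard form [assuming x > 0]: now -2*log(x) + ∫(4*exp(x)/3) dx + ∫(-3*cos(4*x)/2) dx.
Step 3. Evaluate the standard form: now -2*log(x) - 3*sin(4*x)/8 + ∫(4*exp(x)/3) dx.
Step 4. Evaluate the standard form: now 4*exp(x)/3 - 2*log(x) - 3*sin(4*x)/8.
Answer: 4*exp(x)/3 - 2*log(x) - 3*sin(4*x)/8.


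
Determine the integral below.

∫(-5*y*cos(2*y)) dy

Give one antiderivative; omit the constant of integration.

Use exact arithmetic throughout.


Answer: -5*y*sin(2*y)/2 - 5*cos(2*y)/4.


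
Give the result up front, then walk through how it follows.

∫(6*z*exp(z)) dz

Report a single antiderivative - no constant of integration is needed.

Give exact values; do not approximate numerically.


The answer is 6*z*exp(z) - 6*exp(z).
Step 1. Integrate ∫(6*z*exp(z)) dz by parts with u = z, dv = (6*exp(z)) dz, so v = 6*exp(z): now 6*z*exp(z) + ∫(-6*exp(z)) dz.
Step 2. Evaluate the standard form: now 6*z*exp(z) - 6*exp(z).
Answer: 6*z*exp(z) - 6*exp(z).


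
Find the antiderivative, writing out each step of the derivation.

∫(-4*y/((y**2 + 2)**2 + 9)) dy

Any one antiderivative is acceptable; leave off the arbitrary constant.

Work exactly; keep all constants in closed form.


Step 1. Substitute u = y**2 + 2, turning ∫(-4*y/((y**2 + 2)**2 + 9)) dy into ∫(-2/(u**2 + 9)) du: now ∫(-2/(u**2 + 9)) du.
Step 2. Evaluate the standard form: now -2*atan(u/3)/3.
Step 3. Substitute back u = y**2 + 2: now -2*atan(y**2/3 + 2/3)/3.
Answer: -2*atan(y**2/3 + 2/3)/3.


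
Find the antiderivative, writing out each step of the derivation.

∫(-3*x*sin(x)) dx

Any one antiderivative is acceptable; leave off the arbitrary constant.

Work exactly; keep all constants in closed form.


Step 1. Integrate ∫(-3*x*sin(x)) dx by parts with u = x, dv = (-3*sin(x)) dx, so v = 3*cos(x): now 3*x*cos(x) + ∫(-3*cos(x)) dx.
Step 2. Evaluate the standard form: now 3*x*cos(x) - 3*sin(x).
Answer: 3*x*cos(x) - 3*sin(x).


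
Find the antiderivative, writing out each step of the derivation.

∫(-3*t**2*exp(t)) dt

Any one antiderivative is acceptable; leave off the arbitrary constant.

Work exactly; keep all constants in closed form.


Step 1. Integrate ∫(-3*t**2*exp(t)) dt by parts with u = t**2, dv = (-3*exp(t)) dt, so v = -3*exp(t): now -3*t**2*exp(t) + ∫(6*t*exp(t)) dt.
Step 2. Integrate ∫(6*t*exp(t)) dt by parts with u = t, dv = (6*exp(t)) dt, so v = 6*exp(t): now -3*t**2*exp(t) + 6*t*exp(t) + ∫(-6*exp(t)) dt.
Step 3. Evaluate the standard form: now -3*t**2*exp(t) + 6*t*exp(t) - 6*exp(t).
Answer: -3*t**2*exp(t) + 6*t*exp(t) - 6*exp(t).


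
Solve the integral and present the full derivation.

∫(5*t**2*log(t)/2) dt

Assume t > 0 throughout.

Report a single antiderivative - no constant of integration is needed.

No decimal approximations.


Step 1. Integrate ∫(5*t**2*log(t)/2) dt by parts with u = log(t), dv = (5*t**2/2) dt, so v = 5*t**3/6 [assuming t > 0]: now 5*t**3*log(t)/6 + ∫(-5*t**2/6) dt.
Step 2. Evaluate the standard form: now 5*t**3*log(t)/6 - 5*t**3/18.
Answer: 5*t**3*log(t)/6 - 5*t**3/18.


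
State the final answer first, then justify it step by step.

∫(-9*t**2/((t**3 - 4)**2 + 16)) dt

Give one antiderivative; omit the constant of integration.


The answer is -3*atan(t**3/4 - 1)/4.
Step 1. Substitute u = t**3 - 4, turning ∫(-9*t**2/((t**3 - 4)**2 + 16)) dt into ∫(-3/(u**2 + 16)) du: now ∫(-3/(u**2 + 16)) du.
Step 2. Evaluate the standard form: now -3*atan(u/4)/4.
Step 3. Substitute back u = t**3 - 4: now -3*atan(t**3/4 - 1)/4.
Answer: -3*atan(t**3/4 - 1)/4.


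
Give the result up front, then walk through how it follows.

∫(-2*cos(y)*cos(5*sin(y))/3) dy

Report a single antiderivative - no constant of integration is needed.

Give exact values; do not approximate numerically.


The answer is -2*sin(5*sin(y))/15.
Step 1. Substitute u = sin(y), turning ∫(-2*cos(y)*cos(5*sin(y))/3) dy into ∫(-2*cos(5*u)/3) du: now ∫(-2*cos(5*u)/3) du.
Step 2. Evaluate the standard form: now -2*sin(5*u)/15.
Step 3. Substitute back u = sin(y): now -2*sin(5*sin(y))/15.
Answer: -2*sin(5*sin(y))/15.


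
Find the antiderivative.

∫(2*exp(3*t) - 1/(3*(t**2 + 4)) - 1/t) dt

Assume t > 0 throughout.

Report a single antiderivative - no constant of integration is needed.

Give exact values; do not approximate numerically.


Answer: 2*exp(3*t)/3 - log(t) - atan(t/2)/6.


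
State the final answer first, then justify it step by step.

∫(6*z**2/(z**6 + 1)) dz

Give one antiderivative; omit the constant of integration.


The answer is 2*atan(z**3).
Step 1. Substitute u = z**3, turning ∫(6*z**2/(z**6 + 1)) dz into ∫(2/(u**2 + 1)) du: now ∫(2/(u**2 + 1)) du.
Step 2. Evaluate the standard form: now 2*atan(u).
Step 3. Substitute back u = z**3: now 2*atan(z**3).
Answer: 2*atan(z**3).


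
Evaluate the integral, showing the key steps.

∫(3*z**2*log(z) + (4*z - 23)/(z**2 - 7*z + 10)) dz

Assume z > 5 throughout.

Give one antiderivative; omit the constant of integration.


Step 1. Rewrite: now ∫(3*z**2*log(z)) dz + ∫((4*z - 23)/(z**2 - 7*z + 10)) dz.
Step 2. Decompose ∫((4*z - 23)/(z**2 - 7*z + 10)) dz by partial fractions, (4*z - 23)/(z**2 - 7*z + 10) = 5/(z - 2) - 1/(z - 5): now ∫(3*z**2*log(z)) dz + ∫(-1/(z - 5)) dz + ∫(5/(z - 2)) dz.
Step 3. Evaluate the standard form [assuming z > 5]: now -log(z - 5) + ∫(3*z**2*log(z)) dz + ∫(5/(z - 2)) dz.
Step 4. Evaluate the standard form [assuming z > 2]: now -log(z - 5) + 5*log(z - 2) + ∫(3*z**2*log(z)) dz.
Step 5. Integrate ∫(3*z**2*log(z)) dz by parts with u = log(z), dv = (3*z**2) dz, so v = z**3 [assuming z > 0]: now z**3*log(z) - log(z - 5) + 5*log(z - 2) + ∫(-z**2) dz.
Step 6. Evaluate the standard form: now z**3*log(z) - z**3/3 - log(z - 5) + 5*log(z - 2).
Answer: z**3*log(z) - z**3/3 - log(z - 5) + 5*log(z - 2).


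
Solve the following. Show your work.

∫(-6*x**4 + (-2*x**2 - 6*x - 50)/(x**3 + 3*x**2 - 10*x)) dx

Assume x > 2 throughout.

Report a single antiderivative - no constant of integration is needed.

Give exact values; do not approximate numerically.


Step 1. Rewrite: now ∫(-6*x**4) dx + ∫((-2*x**2 - 6*x - 50)/(x**3 + 3*x**2 - 10*x)) dx.
Step 2. Decompose ∫((-2*x**2 - 6*x - 50)/(x**3 + 3*x**2 - 10*x)) dx by partial fractions, (-2*x**2 - 6*x - 50)/(x**3 + 3*x**2 - 10*x) = -2/(x + 5) - 5/(x - 2) + 5/x: now ∫(5/x) dx + ∫(-6*x**4) dx + ∫(-5/(x - 2)) dx + ∫(-2/(x + 5)) dx.
Step 3. Evaluate the standard form [assuming x > -5]: now -2*log(x + 5) + ∫(5/x) dx + ∫(-6*x**4) dx + ∫(-5/(x - 2)) dx.
Step 4. Evaluate the standard form [assuming x > 0]: now 5*log(x) - 2*log(x + 5) + ∫(-6*x**4) dx + ∫(-5/(x - 2)) dx.
Step 5. Evaluate the standard form [assuming x > 2]: now 5*log(x) - 5*log(x - 2) - 2*log(x + 5) + ∫(-6*x**4) dx.
Step 6. Evaluate the standard form: now -6*x**5/5 + 5*log(x) - 5*log(x - 2) - 2*log(x + 5).
Answer: -6*x**5/5 + 5*log(x) - 5*log(x - 2) - 2*log(x + 5).


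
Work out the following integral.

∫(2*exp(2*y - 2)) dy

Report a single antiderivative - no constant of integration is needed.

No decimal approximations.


Answer: exp(2*y - 2).


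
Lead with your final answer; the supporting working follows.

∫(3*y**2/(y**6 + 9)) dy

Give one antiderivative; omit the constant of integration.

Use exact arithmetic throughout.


The answer is atan(y**3/3)/3.
Step 1. Substitute u = y**3, turning ∫(3*y**2/(y**6 + 9)) dy into ∫(1/(u**2 + 9)) du: now ∫(1/(u**2 + 9)) du.
Step 2. Evaluate the standard form: now atan(u/3)/3.
Step 3. Substitute back u = y**3: now atan(y**3/3)/3.
Answer: atan(y**3/3)/3.


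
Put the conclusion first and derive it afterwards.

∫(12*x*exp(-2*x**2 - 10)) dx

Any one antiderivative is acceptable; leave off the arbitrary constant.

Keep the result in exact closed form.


The answer is -3*exp(-2*x**2 - 10).
Step 1. Substitute u = x**2 + 5, turning ∫(12*x*exp(-2*x**2 - 10)) dx into ∫(6*exp(-2*u)) du: now ∫(6*exp(-2*u)) du.
Step 2. Evaluate the standard form: now -3*exp(-2*u).
Step 3. Substitute back u = x**2 + 5: now -3*exp(-2*x**2 - 10).
Answer: -3*exp(-2*x**2 - 10).


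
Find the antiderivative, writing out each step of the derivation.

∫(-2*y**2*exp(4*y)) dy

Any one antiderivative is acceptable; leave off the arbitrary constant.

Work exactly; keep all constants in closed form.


Step 1. Integrate ∫(-2*y**2*exp(4*y)) dy by parts with u = y**2, dv = (-2*exp(4*y)) dy, so v = -exp(4*y)/2: now -y**2*exp(4*y)/2 + ∫(y*exp(4*y)) dy.
Step 2. Integrate ∫(y*exp(4*y)) dy by parts with u = y, dv = (exp(4*y)) dy, so v = exp(4*y)/4: now -y**2*exp(4*y)/2 + y*exp(4*y)/4 + ∫(-exp(4*y)/4) dy.
Step 3. Evaluate the standard form: now -y**2*exp(4*y)/2 + y*exp(4*y)/4 - exp(4*y)/16.
Answer: -y**2*exp(4*y)/2 + y*exp(4*y)/4 - exp(4*y)/16.


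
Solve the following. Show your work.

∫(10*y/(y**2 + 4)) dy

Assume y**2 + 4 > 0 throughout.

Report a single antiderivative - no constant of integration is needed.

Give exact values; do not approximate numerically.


Step 1. Substitute u = y**2 + 4, turning ∫(10*y/(y**2 + 4)) dy into ∫(5/u) du: now ∫(5/u) du.
Step 2. Evaluate the standard form [assuming u > 0]: now 5*log(u).
Step 3. Substitute back u = y**2 + 4: now 5*log(y**2 + 4).
Answer: 5*log(y**2 + 4).


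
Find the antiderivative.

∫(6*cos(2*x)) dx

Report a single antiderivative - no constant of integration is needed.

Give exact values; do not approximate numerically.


Answer: 3*sin(2*x).


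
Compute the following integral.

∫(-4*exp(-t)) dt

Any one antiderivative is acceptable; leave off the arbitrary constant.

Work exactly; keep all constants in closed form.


Answer: 4*exp(-t).


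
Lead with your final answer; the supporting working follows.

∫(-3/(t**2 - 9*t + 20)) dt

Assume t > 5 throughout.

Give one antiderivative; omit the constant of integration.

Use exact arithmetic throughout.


The answer is -3*log(t - 5) + 3*log(t - 4).
Step 1. Decompose ∫(-3/(t**2 - 9*t + 20)) dt by partial fractions, -3/(t**2 - 9*t + 20) = 3/(t - 4) - 3/(t - 5): now ∫(-3/(t - 5)) dt + ∫(3/(t - 4)) dt.
Step 2. Evaluate the standard form [assuming t > 5]: now -3*log(t - 5) + ∫(3/(t - 4)) dt.
Step 3. Evaluate the standard form [assuming t > 4]: now -3*log(t - 5) + 3*log(t - 4).
Answer: -3*log(t - 5) + 3*log(t - 4).


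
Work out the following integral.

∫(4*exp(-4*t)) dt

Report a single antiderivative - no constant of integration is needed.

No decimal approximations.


Answer: -exp(-4*t).


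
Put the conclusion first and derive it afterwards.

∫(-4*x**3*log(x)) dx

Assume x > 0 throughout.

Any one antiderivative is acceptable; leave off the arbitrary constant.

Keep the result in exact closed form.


The answer is -x**4*log(x) + x**4/4.
Step 1. Integrate ∫(-4*x**3*log(x)) dx by parts with u = log(x), dv = (-4*x**3) dx, so v = -x**4 [assuming x > 0]: now -x**4*log(x) + ∫(x**3) dx.
Step 2. Evaluate the standard form: now -x**4*log(x) + x**4/4.
Answer: -x**4*log(x) + x**4/4.


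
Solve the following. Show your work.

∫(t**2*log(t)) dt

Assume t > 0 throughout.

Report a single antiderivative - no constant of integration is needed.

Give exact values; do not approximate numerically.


Step 1. Integrate ∫(t**2*log(t)) dt by parts with u = log(t), dv = (t**2) dt, so v = t**3/3 [assuming t > 0]: now t**3*log(t)/3 + ∫(-t**2/3) dt.
Step 2. Evaluate the standard form: now t**3*log(t)/3 - t**3/9.
Answer: t**3*log(t)/3 - t**3/9.


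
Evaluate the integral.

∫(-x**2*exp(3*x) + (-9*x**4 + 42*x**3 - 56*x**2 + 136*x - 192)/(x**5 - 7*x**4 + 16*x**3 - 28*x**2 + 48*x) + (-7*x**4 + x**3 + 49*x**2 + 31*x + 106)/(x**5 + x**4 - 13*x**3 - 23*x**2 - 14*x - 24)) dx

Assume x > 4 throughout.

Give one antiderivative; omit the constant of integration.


Answer: -x**2*exp(3*x)/3 + 2*x*exp(3*x)/9 - 2*exp(3*x)/27 - 4*log(x) - 3*log(x - 4) - 3*log(x - 3) - 4*log(x + 2) - 2*log(x + 3) - 2*atan(x/2) - 2*atan(x).


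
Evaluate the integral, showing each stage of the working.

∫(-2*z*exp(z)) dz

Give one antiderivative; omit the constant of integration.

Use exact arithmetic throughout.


Step 1. Integrate ∫(-2*z*exp(z)) dz by parts with u = z, dv = (-2*exp(z)) dz, so v = -2*exp(z): now -2*z*exp(z) + ∫(2*exp(z)) dz.
Step 2. Evaluate the standard form: now -2*z*exp(z) + 2*exp(z).
Answer: -2*z*exp(z) + 2*exp(z).


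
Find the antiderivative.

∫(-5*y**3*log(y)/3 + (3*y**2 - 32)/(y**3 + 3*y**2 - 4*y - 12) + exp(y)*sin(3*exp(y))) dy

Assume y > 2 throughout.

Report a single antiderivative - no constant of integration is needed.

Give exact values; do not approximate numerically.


Answer: -5*y**4*log(y)/12 + 5*y**4/48 - log(y - 2) + 5*log(y + 2) - log(y + 3) - cos(3*exp(y))/3.


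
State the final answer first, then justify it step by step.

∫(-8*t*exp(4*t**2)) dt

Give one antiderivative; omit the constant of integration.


The answer is -exp(4*t**2).
Step 1. Substitute u = t**2, turning ∫(-8*t*exp(4*t**2)) dt into ∫(-4*exp(4*u)) du: now ∫(-4*exp(4*u)) du.
Step 2. Evaluate the standard form: now -exp(4*u).
Step 3. Substitute back u = t**2: now -exp(4*t**2).
Answer: -exp(4*t**2).


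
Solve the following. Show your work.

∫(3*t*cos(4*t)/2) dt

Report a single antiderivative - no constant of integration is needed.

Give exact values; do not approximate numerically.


Step 1. Integrate ∫(3*t*cos(4*t)/2) dt by parts with u = t, dv = (3*cos(4*t)/2) dt, so v = 3*sin(4*t)/8: now 3*t*sin(4*t)/8 + ∫(-3*sin(4*t)/8) dt.
Step 2. Evaluate the standard form: now 3*t*sin(4*t)/8 + 3*cos(4*t)/32.
Answer: 3*t*sin(4*t)/8 + 3*cos(4*t)/32.


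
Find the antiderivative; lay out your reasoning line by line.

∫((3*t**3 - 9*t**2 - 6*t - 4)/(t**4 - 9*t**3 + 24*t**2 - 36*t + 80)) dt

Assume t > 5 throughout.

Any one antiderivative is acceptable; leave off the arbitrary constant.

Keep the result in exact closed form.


Step 1. Decompose ∫((3*t**3 - 9*t**2 - 6*t - 4)/(t**4 - 9*t**3 + 24*t**2 - 36*t + 80)) dt by partial fractions, (3*t**3 - 9*t**2 - 6*t - 4)/(t**4 - 9*t**3 + 24*t**2 - 36*t + 80) = 2/(t**2 + 4) - 1/(t - 4) + 4/(t - 5): now ∫(4/(t - 5)) dt + ∫(-1/(t - 4)) dt + ∫(2/(t**2 + 4)) dt.
Step 2. Evaluate the standard form [assuming t > 4]: now -log(t - 4) + ∫(4/(t - 5)) dt + ∫(2/(t**2 + 4)) dt.
Step 3. Evaluate the standard form [assuming t > 5]: now 4*log(t - 5) - log(t - 4) + ∫(2/(t**2 + 4)) dt.
Step 4. Evaluate the standard form: now 4*log(t - 5) - log(t - 4) + atan(t/2).
Answer: 4*log(t - 5) - log(t - 4) + atan(t/2).


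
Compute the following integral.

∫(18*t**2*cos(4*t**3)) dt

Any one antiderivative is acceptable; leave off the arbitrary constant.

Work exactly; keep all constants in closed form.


Answer: 3*sin(4*t**3)/2.


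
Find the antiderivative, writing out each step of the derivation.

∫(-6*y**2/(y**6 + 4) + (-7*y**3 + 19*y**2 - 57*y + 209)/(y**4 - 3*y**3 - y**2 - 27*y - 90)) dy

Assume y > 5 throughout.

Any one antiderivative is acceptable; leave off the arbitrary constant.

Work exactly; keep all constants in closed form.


Step 1. Rewrite: now ∫(-6*y**2/(y**6 + 4)) dy + ∫((-7*y**3 + 19*y**2 - 57*y + 209)/(y**4 - 3*y**3 - y**2 - 27*y - 90)) dy.
Step 2. Decompose ∫((-7*y**3 + 19*y**2 - 57*y + 209)/(y**4 - 3*y**3 - y**2 - 27*y - 90)) dy by partial fractions, (-7*y**3 + 19*y**2 - 57*y + 209)/(y**4 - 3*y**3 - y**2 - 27*y - 90) = -2/(y**2 + 9) - 5/(y + 2) - 2/(y - 5): now ∫(-6*y**2/(y**6 + 4)) dy + ∫(-2/(y - 5)) dy + ∫(-5/(y + 2)) dy + ∫(-2/(y**2 + 9)) dy.
Step 3. Evaluate the standard form [assuming y > -2]: now -5*log(y + 2) + ∫(-6*y**2/(y**6 + 4)) dy + ∫(-2/(y - 5)) dy + ∫(-2/(y**2 + 9)) dy.
Step 4. Evaluate the standard form [assuming y > 5]: now -2*log(y - 5) - 5*log(y + 2) + ∫(-6*y**2/(y**6 + 4)) dy + ∫(-2/(y**2 + 9)) dy.
Step 5. Evaluate the standard form: now -2*log(y - 5) - 5*log(y + 2) - 2*atan(y/3)/3 + ∫(-6*y**2/(y**6 + 4)) dy.
Step 6. Substitute u = y**3, turning ∫(-6*y**2/(y**6 + 4)) dy into ∫(-2/(u**2 + 4)) du: now -2*log(y - 5) - 5*log(y + 2) - 2*atan(y/3)/3 + ∫(-2/(u**2 + 4)) du.
Step 7. Evaluate the standard form: now -2*log(y - 5) - 5*log(y + 2) - atan(u/2) - 2*atan(y/3)/3.
Step 8. Substitute back u = y**3: now -2*log(y - 5) - 5*log(y + 2) - 2*atan(y/3)/3 - atan(y**3/2).
Answer: -2*log(y - 5) - 5*log(y + 2) - 2*atan(y/3)/3 - atan(y**3/2).


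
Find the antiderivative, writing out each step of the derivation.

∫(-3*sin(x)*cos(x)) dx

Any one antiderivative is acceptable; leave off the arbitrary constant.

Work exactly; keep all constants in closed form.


Step 1. Substitute u = sin(x), turning ∫(-3*sin(x)*cos(x)) dx into ∫(-3*u) du: now ∫(-3*u) du.
Step 2. Evaluate the standard form: now -3*u**2/2.
Step 3. Substitute back u = sin(x): now -3*sin(x)**2/2.
Answer: -3*sin(x)**2/2.


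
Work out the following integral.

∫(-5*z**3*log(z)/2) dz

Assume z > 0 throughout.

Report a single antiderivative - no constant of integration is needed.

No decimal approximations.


Answer: -5*z**4*log(z)/8 + 5*z**4/32.


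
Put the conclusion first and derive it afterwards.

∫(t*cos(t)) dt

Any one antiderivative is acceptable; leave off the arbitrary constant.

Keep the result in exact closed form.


The answer is t*sin(t) + cos(t).
Step 1. Integrate ∫(t*cos(t)) dt by parts with u = t, dv = (cos(t)) dt, so v = sin(t): now t*sin(t) + ∫(-sin(t)) dt.
Step 2. Evaluate the standard form: now t*sin(t) + cos(t).
Answer: t*sin(t) + cos(t).


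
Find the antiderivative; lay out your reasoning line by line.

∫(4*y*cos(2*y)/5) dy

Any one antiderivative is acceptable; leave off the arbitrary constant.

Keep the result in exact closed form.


Step 1. Integrate ∫(4*y*cos(2*y)/5) dy by parts with u = y, dv = (4*cos(2*y)/5) dy, so v = 2*sin(2*y)/5: now 2*y*sin(2*y)/5 + ∫(-2*sin(2*y)/5) dy.
Step 2. Evaluate the standard form: now 2*y*sin(2*y)/5 + cos(2*y)/5.
Answer: 2*y*sin(2*y)/5 + cos(2*y)/5.


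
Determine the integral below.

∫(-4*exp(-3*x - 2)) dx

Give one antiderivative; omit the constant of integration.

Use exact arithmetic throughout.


Answer: 4*exp(-3*x - 2)/3.


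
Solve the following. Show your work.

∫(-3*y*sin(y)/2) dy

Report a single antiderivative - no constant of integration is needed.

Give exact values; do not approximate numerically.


Step 1. Integrate ∫(-3*y*sin(y)/2) dy by parts with u = y, dv = (-3*sin(y)/2) dy, so v = 3*cos(y)/2: now 3*y*cos(y)/2 + ∫(-3*cos(y)/2) dy.
Step 2. Evaluate the standard form: now 3*y*cos(y)/2 - 3*sin(y)/2.
Answer: 3*y*cos(y)/2 - 3*sin(y)/2.


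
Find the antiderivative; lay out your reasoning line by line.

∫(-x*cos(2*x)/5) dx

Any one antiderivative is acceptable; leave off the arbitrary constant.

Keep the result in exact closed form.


Step 1. Integrate ∫(-x*cos(2*x)/5) dx by parts with u = x, dv = (-cos(2*x)/5) dx, so v = -sin(2*x)/10: now -x*sin(2*x)/10 + ∫(sin(2*x)/10) dx.
Step 2. Evaluate the standard form: now -x*sin(2*x)/10 - cos(2*x)/20.
Answer: -x*sin(2*x)/10 - cos(2*x)/20.


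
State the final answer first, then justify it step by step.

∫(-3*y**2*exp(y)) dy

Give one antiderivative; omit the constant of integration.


The answer is -3*y**2*exp(y) + 6*y*exp(y) - 6*exp(y).
Step 1. Integrate ∫(-3*y**2*exp(y)) dy by parts with u = y**2, dv = (-3*exp(y)) dy, so v = -3*exp(y): now -3*y**2*exp(y) + ∫(6*y*exp(y)) dy.
Step 2. Integrate ∫(6*y*exp(y)) dy by parts with u = y, dv = (6*exp(y)) dy, so v = 6*exp(y): now -3*y**2*exp(y) + 6*y*exp(y) + ∫(-6*exp(y)) dy.
Step 3. Evaluate the standard form: now -3*y**2*exp(y) + 6*y*exp(y) - 6*exp(y).
Answer: -3*y**2*exp(y) + 6*y*exp(y) - 6*exp(y).


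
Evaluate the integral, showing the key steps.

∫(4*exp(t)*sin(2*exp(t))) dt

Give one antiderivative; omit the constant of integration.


Step 1. Substitute u = exp(t), turning ∫(4*exp(t)*sin(2*exp(t))) dt into ∫(4*sin(2*u)) du: now ∫(4*sin(2*u)) du.
Step 2. Evaluate the standard form: now -2*cos(2*u).
Step 3. Substitute back u = exp(t): now -2*cos(2*exp(t)).
Answer: -2*cos(2*exp(t)).


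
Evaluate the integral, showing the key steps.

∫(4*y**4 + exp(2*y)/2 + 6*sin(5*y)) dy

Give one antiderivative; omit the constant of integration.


Step 1. Rewrite: now ∫(4*y**4) dy + ∫(exp(2*y)/2) dy + ∫(6*sin(5*y)) dy.
Step 2. Evaluate the standard form: now exp(2*y)/4 + ∫(4*y**4) dy + ∫(6*sin(5*y)) dy.
Step 3. Evaluate the standard form: now 4*y**5/5 + exp(2*y)/4 + ∫(6*sin(5*y)) dy.
Step 4. Evaluate the standard form: now 4*y**5/5 + exp(2*y)/4 - 6*cos(5*y)/5.
Answer: 4*y**5/5 + exp(2*y)/4 - 6*cos(5*y)/5.


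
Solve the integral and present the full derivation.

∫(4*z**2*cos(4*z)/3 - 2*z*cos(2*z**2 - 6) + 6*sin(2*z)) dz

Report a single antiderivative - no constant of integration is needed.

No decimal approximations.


Step 1. Rewrite: now ∫(-2*z*cos(2*z**2 - 6)) dz + ∫(4*z**2*cos(4*z)/3) dz + ∫(6*sin(2*z)) dz.
Step 2. Evaluate the standard form: now -3*cos(2*z) + ∫(-2*z*cos(2*z**2 - 6)) dz + ∫(4*z**2*cos(4*z)/3) dz.
Step 3. Substitute u = z**2 - 3, turning ∫(-2*z*cos(2*z**2 - 6)) dz into ∫(-cos(2*u)) du: now -3*cos(2*z) + ∫(4*z**2*cos(4*z)/3) dz + ∫(-cos(2*u)) du.
Step 4. Evaluate the standard form: now -sin(2*u)/2 - 3*cos(2*z) + ∫(4*z**2*cos(4*z)/3) dz.
Step 5. Substitute back u = z**2 - 3: now -sin(2*z**2 - 6)/2 - 3*cos(2*z) + ∫(4*z**2*cos(4*z)/3) dz.
Step 6. Integrate ∫(4*z**2*cos(4*z)/3) dz by parts with u = z**2, dv = (4*cos(4*z)/3) dz, so v = sin(4*z)/3: now z**2*sin(4*z)/3 - sin(2*z**2 - 6)/2 - 3*cos(2*z) + ∫(-2*z*sin(4*z)/3) dz.
Step 7. Integrate ∫(-2*z*sin(4*z)/3) dz by parts with u = z, dv = (-2*sin(4*z)/3) dz, so v = cos(4*z)/6: now z**2*sin(4*z)/3 + z*cos(4*z)/6 - sin(2*z**2 - 6)/2 - 3*cos(2*z) + ∫(-cos(4*z)/6) dz.
Step 8. Evaluate the standard form: now z**2*sin(4*z)/3 + z*cos(4*z)/6 - sin(4*z)/24 - sin(2*z**2 - 6)/2 - 3*cos(2*z).
Answer: z**2*sin(4*z)/3 + z*cos(4*z)/6 - sin(4*z)/24 - sin(2*z**2 - 6)/2 - 3*cos(2*z).
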